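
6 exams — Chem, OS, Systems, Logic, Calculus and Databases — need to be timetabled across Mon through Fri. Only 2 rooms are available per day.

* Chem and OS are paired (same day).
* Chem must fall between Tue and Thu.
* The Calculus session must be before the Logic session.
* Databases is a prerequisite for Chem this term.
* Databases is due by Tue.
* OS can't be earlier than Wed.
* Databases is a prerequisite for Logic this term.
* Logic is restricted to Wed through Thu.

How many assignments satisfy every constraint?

Splitting on Chem: it can be Wed (14), Thu (14). Listing each branch's schedules as (OS, Systems, Logic, Calculus, Databases):
Chem=Wed: (Wed,Mon,Thu,Mon,Tue) (Wed,Mon,Thu,Tue,Mon) (Wed,Mon,Thu,Tue,Tue) (Wed,Tue,Thu,Mon,Mon) (Wed,Tue,Thu,Mon,Tue) (Wed,Tue,Thu,Tue,Mon) (Wed,Thu,Thu,Mon,Mon) (Wed,Thu,Thu,Mon,Tue) (Wed,Thu,Thu,Tue,Mon) (Wed,Thu,Thu,Tue,Tue) (Wed,Fri,Thu,Mon,Mon) (Wed,Fri,Thu,Mon,Tue) (Wed,Fri,Thu,Tue,Mon) (Wed,Fri,Thu,Tue,Tue) — 14.
Chem=Thu: (Thu,Mon,Wed,Mon,Tue) (Thu,Mon,Wed,Tue,Mon) (Thu,Mon,Wed,Tue,Tue) (Thu,Tue,Wed,Mon,Mon) (Thu,Tue,Wed,Mon,Tue) (Thu,Tue,Wed,Tue,Mon) (Thu,Wed,Wed,Mon,Mon) (Thu,Wed,Wed,Mon,Tue) (Thu,Wed,Wed,Tue,Mon) (Thu,Wed,Wed,Tue,Tue) (Thu,Fri,Wed,Mon,Mon) (Thu,Fri,Wed,Mon,Tue) (Thu,Fri,Wed,Tue,Mon) (Thu,Fri,Wed,Tue,Tue) — 14.
Summing: 14 + 14 = 28.

28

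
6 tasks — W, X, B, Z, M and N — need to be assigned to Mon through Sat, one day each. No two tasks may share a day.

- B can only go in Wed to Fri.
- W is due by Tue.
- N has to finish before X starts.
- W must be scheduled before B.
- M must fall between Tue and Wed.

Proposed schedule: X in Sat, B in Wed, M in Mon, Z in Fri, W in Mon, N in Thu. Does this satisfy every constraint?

Invalid. No two tasks may share a day.

N has to finish before X starts — holds.
B can only go in Wed to Fri — holds.
M must fall between Tue and Wed — violated.
No two tasks may share a day — violated.
W must be scheduled before B — holds.
W is due by Tue — holds.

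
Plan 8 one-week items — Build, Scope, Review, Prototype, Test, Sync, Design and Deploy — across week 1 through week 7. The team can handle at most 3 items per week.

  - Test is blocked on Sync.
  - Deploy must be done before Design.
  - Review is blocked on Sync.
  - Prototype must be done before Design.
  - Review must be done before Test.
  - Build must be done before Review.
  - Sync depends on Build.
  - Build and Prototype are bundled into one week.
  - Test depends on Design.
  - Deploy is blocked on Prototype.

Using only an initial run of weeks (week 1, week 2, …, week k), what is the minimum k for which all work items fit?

The precedence chain requires at least 4 distinct weeks.
With at most 3 per week and 8 work items, at least 3 weeks are needed.
4 works (last occupied week: week 4): for example Prototype in week 1; Deploy in week 2; Test in week 4; Sync in week 2; Build in week 1; Scope in week 1; Design in week 3; Review in week 3.

4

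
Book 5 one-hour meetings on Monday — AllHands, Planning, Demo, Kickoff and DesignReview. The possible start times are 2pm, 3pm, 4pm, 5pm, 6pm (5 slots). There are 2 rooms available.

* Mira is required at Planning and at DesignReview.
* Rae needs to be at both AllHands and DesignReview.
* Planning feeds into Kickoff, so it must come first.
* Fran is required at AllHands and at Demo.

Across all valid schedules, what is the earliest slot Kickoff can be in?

3pm

Precedence pushes Kickoff to at least 3pm.
Kickoff at 3pm is achievable: Demo in 3pm; DesignReview in 4pm; AllHands in 2pm; Planning in 2pm; Kickoff in 3pm.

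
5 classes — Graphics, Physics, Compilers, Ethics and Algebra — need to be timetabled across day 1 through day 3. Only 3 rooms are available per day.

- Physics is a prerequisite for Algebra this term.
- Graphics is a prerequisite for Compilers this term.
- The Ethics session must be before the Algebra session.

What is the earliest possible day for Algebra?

day 2

Precedence pushes Algebra to at least day 2.
Algebra at day 2 is achievable: Ethics -> day 1; Physics -> day 1; Compilers -> day 2; Graphics -> day 1; Algebra -> day 2.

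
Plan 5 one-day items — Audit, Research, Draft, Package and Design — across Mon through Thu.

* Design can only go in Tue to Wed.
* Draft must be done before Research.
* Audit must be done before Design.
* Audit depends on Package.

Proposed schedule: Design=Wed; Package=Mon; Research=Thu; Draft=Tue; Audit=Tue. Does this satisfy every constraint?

Design can only go in Tue to Wed — holds.
Audit depends on Package — holds.
Draft must be done before Research — holds.
Audit must be done before Design — holds.

Yes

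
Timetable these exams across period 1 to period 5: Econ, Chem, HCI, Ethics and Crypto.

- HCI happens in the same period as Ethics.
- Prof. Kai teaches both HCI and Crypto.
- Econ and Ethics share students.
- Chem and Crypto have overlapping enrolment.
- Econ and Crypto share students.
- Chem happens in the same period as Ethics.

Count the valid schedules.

60

Splitting on Econ: it can be period 1 (12), period 2 (12), period 3 (12), period 4 (12), period 5 (12). Listing each branch's schedules as (Chem, HCI, Ethics, Crypto) by period number:
Econ=period 1: (2,2,2,3) (2,2,2,4) (2,2,2,5) (3,3,3,2) (3,3,3,4) (3,3,3,5) (4,4,4,2) (4,4,4,3) (4,4,4,5) (5,5,5,2) (5,5,5,3) (5,5,5,4) — 12.
Econ=period 2: (1,1,1,3) (1,1,1,4) (1,1,1,5) (3,3,3,1) (3,3,3,4) (3,3,3,5) (4,4,4,1) (4,4,4,3) (4,4,4,5) (5,5,5,1) (5,5,5,3) (5,5,5,4) — 12.
Econ=period 3: (1,1,1,2) (1,1,1,4) (1,1,1,5) (2,2,2,1) (2,2,2,4) (2,2,2,5) (4,4,4,1) (4,4,4,2) (4,4,4,5) (5,5,5,1) (5,5,5,2) (5,5,5,4) — 12.
Econ=period 4: (1,1,1,2) (1,1,1,3) (1,1,1,5) (2,2,2,1) (2,2,2,3) (2,2,2,5) (3,3,3,1) (3,3,3,2) (3,3,3,5) (5,5,5,1) (5,5,5,2) (5,5,5,3) — 12.
Econ=period 5: (1,1,1,2) (1,1,1,3) (1,1,1,4) (2,2,2,1) (2,2,2,3) (2,2,2,4) (3,3,3,1) (3,3,3,2) (3,3,3,4) (4,4,4,1) (4,4,4,2) (4,4,4,3) — 12.
Summing: 12 + 12 + 12 + 12 + 12 = 60.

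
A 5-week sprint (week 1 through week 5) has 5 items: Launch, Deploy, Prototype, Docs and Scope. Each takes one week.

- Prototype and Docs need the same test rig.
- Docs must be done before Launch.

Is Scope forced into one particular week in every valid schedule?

No

Scope can be week 1 (e.g. Docs=week 1; Scope=week 1; Deploy=week 1; Prototype=week 2; Launch=week 2) or week 2 (e.g. Prototype=week 2; Launch=week 2; Scope=week 2; Docs=week 1; Deploy=week 1).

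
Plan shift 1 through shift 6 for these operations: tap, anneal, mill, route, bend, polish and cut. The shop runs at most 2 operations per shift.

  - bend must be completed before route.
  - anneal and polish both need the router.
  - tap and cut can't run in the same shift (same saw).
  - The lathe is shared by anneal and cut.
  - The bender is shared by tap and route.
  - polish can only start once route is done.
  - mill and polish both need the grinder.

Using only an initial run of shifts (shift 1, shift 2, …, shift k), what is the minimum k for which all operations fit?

The precedence chain requires at least 3 distinct shifts.
With at most 2 per shift and 7 operations, at least 4 shifts are needed.
4 works (last occupied shift: shift 4): for example anneal=shift 2; route=shift 2; tap=shift 1; cut=shift 3; mill=shift 4; bend=shift 1; polish=shift 3.

4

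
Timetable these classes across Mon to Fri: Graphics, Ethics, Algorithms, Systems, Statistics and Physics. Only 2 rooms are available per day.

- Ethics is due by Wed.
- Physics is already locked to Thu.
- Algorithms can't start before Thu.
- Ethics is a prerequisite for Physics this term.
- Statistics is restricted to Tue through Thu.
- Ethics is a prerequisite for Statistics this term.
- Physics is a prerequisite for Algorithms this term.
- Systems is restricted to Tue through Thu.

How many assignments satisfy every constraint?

Splitting on Graphics: it can be Mon (15), Tue (12), Wed (12), Thu (6), Fri (15). Listing each branch's schedules as (Ethics, Algorithms, Systems, Statistics, Physics):
Graphics=Mon: (Mon,Fri,Tue,Tue,Thu) (Mon,Fri,Tue,Wed,Thu) (Mon,Fri,Tue,Thu,Thu) (Mon,Fri,Wed,Tue,Thu) (Mon,Fri,Wed,Wed,Thu) (Mon,Fri,Wed,Thu,Thu) (Mon,Fri,Thu,Tue,Thu) (Mon,Fri,Thu,Wed,Thu) (Tue,Fri,Tue,Wed,Thu) (Tue,Fri,Tue,Thu,Thu) (Tue,Fri,Wed,Wed,Thu) (Tue,Fri,Wed,Thu,Thu) (Tue,Fri,Thu,Wed,Thu) (Wed,Fri,Tue,Thu,Thu) (Wed,Fri,Wed,Thu,Thu) — 15.
Graphics=Tue: (Mon,Fri,Tue,Wed,Thu) (Mon,Fri,Tue,Thu,Thu) (Mon,Fri,Wed,Tue,Thu) (Mon,Fri,Wed,Wed,Thu) (Mon,Fri,Wed,Thu,Thu) (Mon,Fri,Thu,Tue,Thu) (Mon,Fri,Thu,Wed,Thu) (Tue,Fri,Wed,Wed,Thu) (Tue,Fri,Wed,Thu,Thu) (Tue,Fri,Thu,Wed,Thu) (Wed,Fri,Tue,Thu,Thu) (Wed,Fri,Wed,Thu,Thu) — 12.
Graphics=Wed: (Mon,Fri,Tue,Tue,Thu) (Mon,Fri,Tue,Wed,Thu) (Mon,Fri,Tue,Thu,Thu) (Mon,Fri,Wed,Tue,Thu) (Mon,Fri,Wed,Thu,Thu) (Mon,Fri,Thu,Tue,Thu) (Mon,Fri,Thu,Wed,Thu) (Tue,Fri,Tue,Wed,Thu) (Tue,Fri,Tue,Thu,Thu) (Tue,Fri,Wed,Thu,Thu) (Tue,Fri,Thu,Wed,Thu) (Wed,Fri,Tue,Thu,Thu) — 12.
Graphics=Thu: (Mon,Fri,Tue,Tue,Thu) (Mon,Fri,Tue,Wed,Thu) (Mon,Fri,Wed,Tue,Thu) (Mon,Fri,Wed,Wed,Thu) (Tue,Fri,Tue,Wed,Thu) (Tue,Fri,Wed,Wed,Thu) — 6.
Graphics=Fri: (Mon,Fri,Tue,Tue,Thu) (Mon,Fri,Tue,Wed,Thu) (Mon,Fri,Tue,Thu,Thu) (Mon,Fri,Wed,Tue,Thu) (Mon,Fri,Wed,Wed,Thu) (Mon,Fri,Wed,Thu,Thu) (Mon,Fri,Thu,Tue,Thu) (Mon,Fri,Thu,Wed,Thu) (Tue,Fri,Tue,Wed,Thu) (Tue,Fri,Tue,Thu,Thu) (Tue,Fri,Wed,Wed,Thu) (Tue,Fri,Wed,Thu,Thu) (Tue,Fri,Thu,Wed,Thu) (Wed,Fri,Tue,Thu,Thu) (Wed,Fri,Wed,Thu,Thu) — 15.
Summing: 15 + 12 + 12 + 6 + 15 = 60.

60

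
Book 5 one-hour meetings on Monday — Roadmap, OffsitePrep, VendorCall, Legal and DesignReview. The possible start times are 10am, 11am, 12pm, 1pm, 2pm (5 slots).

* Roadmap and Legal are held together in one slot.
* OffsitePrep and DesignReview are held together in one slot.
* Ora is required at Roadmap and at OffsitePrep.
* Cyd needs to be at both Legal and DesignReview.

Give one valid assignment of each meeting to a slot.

OffsitePrep -> 11am, VendorCall -> 10am, Roadmap -> 10am, DesignReview -> 11am, Legal -> 10am

Checking: Roadmap(10am) != OffsitePrep(11am); Legal(10am) != DesignReview(11am); OffsitePrep = DesignReview = 11am; Roadmap = Legal = 10am.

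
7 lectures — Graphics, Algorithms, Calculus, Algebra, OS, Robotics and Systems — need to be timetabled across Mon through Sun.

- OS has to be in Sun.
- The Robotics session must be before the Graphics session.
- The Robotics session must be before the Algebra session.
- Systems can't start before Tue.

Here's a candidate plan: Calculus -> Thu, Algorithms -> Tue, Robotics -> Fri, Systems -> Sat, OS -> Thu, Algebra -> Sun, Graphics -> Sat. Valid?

No. OS has to be in Sun is not satisfied.

Systems can't start before Tue — holds.
The Robotics session must be before the Graphics session — holds.
OS has to be in Sun — violated.
The Robotics session must be before the Algebra session — holds.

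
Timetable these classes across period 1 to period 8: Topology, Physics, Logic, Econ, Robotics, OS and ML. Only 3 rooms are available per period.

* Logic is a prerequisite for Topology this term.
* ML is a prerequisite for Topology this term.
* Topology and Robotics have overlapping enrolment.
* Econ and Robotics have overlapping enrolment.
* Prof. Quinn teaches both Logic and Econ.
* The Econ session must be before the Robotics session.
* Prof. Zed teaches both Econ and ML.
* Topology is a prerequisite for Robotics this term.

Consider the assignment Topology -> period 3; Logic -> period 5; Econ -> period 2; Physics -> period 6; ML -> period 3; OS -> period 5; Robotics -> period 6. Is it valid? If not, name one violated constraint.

Topology is a prerequisite for Robotics this term — holds.
Prof. Zed teaches both Econ and ML — holds.
ML is a prerequisite for Topology this term — violated.
Only 3 rooms are available per period — holds.
Econ and Robotics have overlapping enrolment — holds.
Topology and Robotics have overlapping enrolment — holds.
Prof. Quinn teaches both Logic and Econ — holds.
Logic is a prerequisite for Topology this term — violated.
The Econ session must be before the Robotics session — holds.

Invalid. Logic is a prerequisite for Topology this term.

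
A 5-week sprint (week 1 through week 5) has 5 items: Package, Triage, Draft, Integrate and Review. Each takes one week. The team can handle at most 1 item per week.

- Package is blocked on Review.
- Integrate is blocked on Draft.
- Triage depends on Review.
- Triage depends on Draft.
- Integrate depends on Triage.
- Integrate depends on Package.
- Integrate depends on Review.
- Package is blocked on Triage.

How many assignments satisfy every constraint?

2

Enumerating: Integrate=week 5; Triage=week 3; Draft=week 2; Package=week 4; Review=week 1 | Review -> week 2; Triage -> week 3; Package -> week 4; Integrate -> week 5; Draft -> week 1.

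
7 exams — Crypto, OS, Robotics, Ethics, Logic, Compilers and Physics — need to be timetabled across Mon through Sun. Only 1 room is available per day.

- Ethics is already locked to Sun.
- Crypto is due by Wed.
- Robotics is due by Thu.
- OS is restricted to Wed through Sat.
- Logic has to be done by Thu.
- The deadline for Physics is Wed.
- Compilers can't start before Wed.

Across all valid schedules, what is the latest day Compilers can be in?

Compilers is available from Wed.
Compilers at Sat is achievable: Robotics -> Wed; Physics -> Tue; Compilers -> Sat; Crypto -> Mon; OS -> Fri; Ethics -> Sun; Logic -> Thu.
Nothing later works — the capacity limit rule out every day after Sat.

Sat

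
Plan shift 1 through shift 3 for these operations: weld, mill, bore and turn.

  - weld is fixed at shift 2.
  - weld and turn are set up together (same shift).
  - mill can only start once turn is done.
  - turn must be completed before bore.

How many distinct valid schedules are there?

Enumerating: weld in shift 2; bore in shift 3; turn in shift 2; mill in shift 3.

1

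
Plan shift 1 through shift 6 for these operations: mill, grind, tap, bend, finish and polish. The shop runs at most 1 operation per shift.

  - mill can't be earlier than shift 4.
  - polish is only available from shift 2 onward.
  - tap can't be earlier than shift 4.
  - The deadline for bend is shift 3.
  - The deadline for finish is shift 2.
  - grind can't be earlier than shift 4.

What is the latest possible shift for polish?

shift 3

Polish is available from shift 2.
polish at shift 3 is achievable: mill in shift 4; grind in shift 5; tap in shift 6; finish in shift 1; bend in shift 2; polish in shift 3.
Nothing later works — the capacity limit rule out every shift after shift 3.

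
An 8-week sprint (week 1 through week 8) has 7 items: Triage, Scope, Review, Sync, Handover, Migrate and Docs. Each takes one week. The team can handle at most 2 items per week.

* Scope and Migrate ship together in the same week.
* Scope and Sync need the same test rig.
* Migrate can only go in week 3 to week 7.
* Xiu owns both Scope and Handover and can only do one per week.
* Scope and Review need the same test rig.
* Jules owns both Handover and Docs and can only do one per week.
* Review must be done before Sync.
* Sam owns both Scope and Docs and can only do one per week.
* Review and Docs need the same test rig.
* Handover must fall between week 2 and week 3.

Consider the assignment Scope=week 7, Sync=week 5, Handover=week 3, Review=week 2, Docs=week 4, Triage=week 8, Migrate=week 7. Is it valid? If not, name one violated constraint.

Yes

Scope and Migrate ship together in the same week — holds.
Review and Docs need the same test rig — holds.
Jules owns both Handover and Docs and can only do one per week — holds.
Handover must fall between week 2 and week 3 — holds.
The team can handle at most 2 items per week — holds.
Scope and Sync need the same test rig — holds.
Review must be done before Sync — holds.
Scope and Review need the same test rig — holds.
Xiu owns both Scope and Handover and can only do one per week — holds.
Migrate can only go in week 3 to week 7 — holds.
Sam owns both Scope and Docs and can only do one per week — holds.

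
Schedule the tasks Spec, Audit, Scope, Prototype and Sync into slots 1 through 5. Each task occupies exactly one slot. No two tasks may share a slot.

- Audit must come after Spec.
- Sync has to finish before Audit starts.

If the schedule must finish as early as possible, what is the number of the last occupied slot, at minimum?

slot 5

The precedence chain requires at least 2 distinct slots.
With at most 1 per slot and 5 tasks, at least 5 slots are needed.
5 works (last occupied slot: 5): for example Spec in 1, Sync in 2, Audit in 3, Prototype in 5, Scope in 4.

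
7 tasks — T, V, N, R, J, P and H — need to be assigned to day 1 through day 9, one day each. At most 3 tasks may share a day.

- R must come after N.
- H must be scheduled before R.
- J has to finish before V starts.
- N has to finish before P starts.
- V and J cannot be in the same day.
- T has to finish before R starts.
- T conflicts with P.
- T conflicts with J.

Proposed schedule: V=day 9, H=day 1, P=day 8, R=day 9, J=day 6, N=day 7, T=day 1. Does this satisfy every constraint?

Yes, all constraints hold

R must come after N — holds.
T conflicts with J — holds.
H must be scheduled before R — holds.
At most 3 tasks may share a day — holds.
V and J cannot be in the same day — holds.
N has to finish before P starts — holds.
T has to finish before R starts — holds.
T conflicts with P — holds.
J has to finish before V starts — holds.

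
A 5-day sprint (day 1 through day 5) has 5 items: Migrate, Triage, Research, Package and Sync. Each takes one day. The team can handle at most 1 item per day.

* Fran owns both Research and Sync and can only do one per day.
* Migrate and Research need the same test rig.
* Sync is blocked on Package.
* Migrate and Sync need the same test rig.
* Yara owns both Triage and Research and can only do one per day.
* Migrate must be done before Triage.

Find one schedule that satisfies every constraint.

Package=day 3, Migrate=day 1, Research=day 5, Sync=day 4, Triage=day 2

Checking: Migrate(day 1) before Triage(day 2); Package(day 3) before Sync(day 4); Triage(day 2) != Research(day 5); Migrate(day 1) != Research(day 5); Migrate(day 1) != Sync(day 4); Research(day 5) != Sync(day 4); max 1 per day (cap 1).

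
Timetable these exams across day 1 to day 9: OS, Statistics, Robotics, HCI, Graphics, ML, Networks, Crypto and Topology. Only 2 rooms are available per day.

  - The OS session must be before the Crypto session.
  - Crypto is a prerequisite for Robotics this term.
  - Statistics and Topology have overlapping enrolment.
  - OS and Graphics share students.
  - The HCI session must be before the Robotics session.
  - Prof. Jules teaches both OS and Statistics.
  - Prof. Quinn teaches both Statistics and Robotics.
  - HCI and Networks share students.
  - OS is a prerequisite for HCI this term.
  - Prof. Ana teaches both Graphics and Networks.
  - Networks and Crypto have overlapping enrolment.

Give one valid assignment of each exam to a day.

HCI -> day 2, Statistics -> day 4, OS -> day 1, Crypto -> day 2, Networks -> day 4, ML -> day 1, Robotics -> day 3, Graphics -> day 3, Topology -> day 5

Checking: Crypto(day 2) before Robotics(day 3); OS(day 1) before HCI(day 2); HCI(day 2) before Robotics(day 3); OS(day 1) before Crypto(day 2); OS(day 1) != Graphics(day 3); HCI(day 2) != Networks(day 4); OS(day 1) != Statistics(day 4); Graphics(day 3) != Networks(day 4); Statistics(day 4) != Robotics(day 3); Networks(day 4) != Crypto(day 2); Statistics(day 4) != Topology(day 5); max 2 per day (cap 2).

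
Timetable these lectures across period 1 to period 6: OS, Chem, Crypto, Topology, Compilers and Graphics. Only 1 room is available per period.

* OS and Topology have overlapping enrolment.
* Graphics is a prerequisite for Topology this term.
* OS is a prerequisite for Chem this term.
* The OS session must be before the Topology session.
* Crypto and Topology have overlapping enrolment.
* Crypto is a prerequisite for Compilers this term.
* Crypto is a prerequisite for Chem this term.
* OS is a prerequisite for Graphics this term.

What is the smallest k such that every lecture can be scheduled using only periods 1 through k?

6 periods

The precedence chain requires at least 3 distinct periods.
With at most 1 per period and 6 lectures, at least 6 periods are needed.
6 works (last occupied period: period 6): for example Chem in period 3; OS in period 1; Crypto in period 2; Graphics in period 4; Topology in period 5; Compilers in period 6.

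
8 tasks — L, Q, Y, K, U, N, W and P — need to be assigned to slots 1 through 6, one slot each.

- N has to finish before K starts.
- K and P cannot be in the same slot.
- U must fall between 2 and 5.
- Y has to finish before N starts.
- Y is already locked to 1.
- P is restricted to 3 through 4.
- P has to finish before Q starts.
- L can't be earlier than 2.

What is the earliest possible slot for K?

Precedence pushes K to at least 3.
K at 3 is achievable: W=1, L=2, Q=5, K=3, Y=1, N=2, U=2, P=4.

3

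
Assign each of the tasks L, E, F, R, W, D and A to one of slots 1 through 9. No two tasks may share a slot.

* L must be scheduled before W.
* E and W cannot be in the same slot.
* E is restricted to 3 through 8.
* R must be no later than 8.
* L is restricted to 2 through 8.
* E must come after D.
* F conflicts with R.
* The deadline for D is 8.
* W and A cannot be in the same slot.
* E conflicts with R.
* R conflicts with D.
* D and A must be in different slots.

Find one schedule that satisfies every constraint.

F in 6, D in 1, R in 4, L in 2, W in 5, A in 7, E in 3

Checking: D(1) before E(3); L(2) before W(5); D(1) != A(7); E(3) != R(4); E(3) != W(5); W(5) != A(7); R(4) != D(1); F(6) != R(4); E=3 in [3,8]; D=1 in [1,8]; L=2 in [2,8]; R=4 in [1,8]; max 1 per slot (cap 1).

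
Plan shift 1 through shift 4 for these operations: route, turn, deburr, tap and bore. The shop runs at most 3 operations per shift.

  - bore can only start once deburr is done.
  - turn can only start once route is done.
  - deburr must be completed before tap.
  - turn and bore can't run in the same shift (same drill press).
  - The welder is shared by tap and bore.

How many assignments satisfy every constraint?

Splitting on route: it can be shift 1 (16), shift 2 (10), shift 3 (5). Listing each branch's schedules as (turn, deburr, tap, bore) by shift number:
route=shift 1: (2,1,2,3) (2,1,2,4) (2,1,3,4) (2,1,4,3) (2,2,3,4) (2,2,4,3) (3,1,2,4) (3,1,3,2) (3,1,3,4) (3,1,4,2) (3,2,3,4) (4,1,2,3) (4,1,3,2) (4,1,4,2) (4,1,4,3) (4,2,4,3) — 16.
route=shift 2: (3,1,2,4) (3,1,3,2) (3,1,3,4) (3,1,4,2) (3,2,3,4) (4,1,2,3) (4,1,3,2) (4,1,4,2) (4,1,4,3) (4,2,4,3) — 10.
route=shift 3: (4,1,2,3) (4,1,3,2) (4,1,4,2) (4,1,4,3) (4,2,4,3) — 5.
Summing: 16 + 10 + 5 = 31.

31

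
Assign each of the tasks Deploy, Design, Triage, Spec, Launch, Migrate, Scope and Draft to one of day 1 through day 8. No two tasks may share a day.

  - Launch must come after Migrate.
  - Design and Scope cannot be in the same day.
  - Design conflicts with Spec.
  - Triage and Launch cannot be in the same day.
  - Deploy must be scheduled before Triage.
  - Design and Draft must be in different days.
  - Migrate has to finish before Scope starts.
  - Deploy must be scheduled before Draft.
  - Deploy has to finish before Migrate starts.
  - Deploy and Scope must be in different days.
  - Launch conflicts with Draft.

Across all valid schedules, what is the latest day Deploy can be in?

day 3

Downstream work caps Deploy at day 6.
Deploy at day 3 is achievable: Spec in day 2, Draft in day 8, Launch in day 6, Scope in day 7, Triage in day 5, Deploy in day 3, Design in day 1, Migrate in day 4.
Nothing later works — the conflict and capacity constraints rule out every day after day 3.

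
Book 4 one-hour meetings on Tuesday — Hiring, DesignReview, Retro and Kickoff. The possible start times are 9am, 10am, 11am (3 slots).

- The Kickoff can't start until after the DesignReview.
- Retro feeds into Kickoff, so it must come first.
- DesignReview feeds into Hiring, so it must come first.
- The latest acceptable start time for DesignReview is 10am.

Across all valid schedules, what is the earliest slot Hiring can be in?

10am

Precedence pushes Hiring to at least 10am.
Hiring at 10am is achievable: DesignReview=9am; Retro=9am; Kickoff=10am; Hiring=10am.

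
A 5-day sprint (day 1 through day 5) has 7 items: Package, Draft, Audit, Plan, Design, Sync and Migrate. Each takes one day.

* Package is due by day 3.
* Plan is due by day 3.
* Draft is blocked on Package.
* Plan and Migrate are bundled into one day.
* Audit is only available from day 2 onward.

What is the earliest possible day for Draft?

day 2

Precedence pushes Draft to at least day 2.
Draft at day 2 is achievable: Audit -> day 2, Sync -> day 1, Design -> day 1, Plan -> day 1, Package -> day 1, Draft -> day 2, Migrate -> day 1.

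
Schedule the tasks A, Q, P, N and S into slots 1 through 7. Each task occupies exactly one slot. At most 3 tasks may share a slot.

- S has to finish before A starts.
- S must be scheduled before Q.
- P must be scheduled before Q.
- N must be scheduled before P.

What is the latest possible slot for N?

5

Downstream work caps N at 5.
N at 5 is achievable: P in 6, S in 1, N in 5, Q in 7, A in 2.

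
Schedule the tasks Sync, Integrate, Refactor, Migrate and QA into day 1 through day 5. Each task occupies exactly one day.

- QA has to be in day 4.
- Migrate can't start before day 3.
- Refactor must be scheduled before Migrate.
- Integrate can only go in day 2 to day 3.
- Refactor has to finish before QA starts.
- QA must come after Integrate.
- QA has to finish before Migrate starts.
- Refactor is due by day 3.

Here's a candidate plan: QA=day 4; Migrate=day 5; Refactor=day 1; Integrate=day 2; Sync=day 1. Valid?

QA has to finish before Migrate starts — holds.
QA has to be in day 4 — holds.
Refactor has to finish before QA starts — holds.
Refactor must be scheduled before Migrate — holds.
Integrate can only go in day 2 to day 3 — holds.
Refactor is due by day 3 — holds.
QA must come after Integrate — holds.
Migrate can't start before day 3 — holds.

Yes, all constraints hold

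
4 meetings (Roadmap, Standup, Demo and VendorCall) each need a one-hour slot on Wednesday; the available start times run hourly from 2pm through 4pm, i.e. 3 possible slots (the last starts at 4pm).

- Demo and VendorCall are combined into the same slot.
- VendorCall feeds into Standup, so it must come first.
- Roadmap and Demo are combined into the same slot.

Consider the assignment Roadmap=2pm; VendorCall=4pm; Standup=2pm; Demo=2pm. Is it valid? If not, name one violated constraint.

No. VendorCall feeds into Standup, so it must come first is not satisfied.

VendorCall feeds into Standup, so it must come first — violated.
Roadmap and Demo are combined into the same slot — holds.
Demo and VendorCall are combined into the same slot — violated.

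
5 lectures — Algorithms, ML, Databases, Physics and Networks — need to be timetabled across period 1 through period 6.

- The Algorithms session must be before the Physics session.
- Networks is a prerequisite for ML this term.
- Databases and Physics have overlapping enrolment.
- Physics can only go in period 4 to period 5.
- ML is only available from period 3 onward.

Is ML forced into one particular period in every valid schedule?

ML can be period 3 (e.g. Physics -> period 4, Algorithms -> period 1, ML -> period 3, Databases -> period 1, Networks -> period 1) or period 4 (e.g. ML in period 4, Networks in period 1, Physics in period 4, Algorithms in period 1, Databases in period 1).

No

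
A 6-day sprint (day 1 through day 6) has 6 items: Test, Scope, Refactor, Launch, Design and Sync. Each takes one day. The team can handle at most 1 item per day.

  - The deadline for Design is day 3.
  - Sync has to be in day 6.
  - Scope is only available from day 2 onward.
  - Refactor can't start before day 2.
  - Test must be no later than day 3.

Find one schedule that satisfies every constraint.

Design=day 2; Sync=day 6; Test=day 1; Refactor=day 4; Scope=day 3; Launch=day 5

Checking: Test=day 1 in [day 1,day 3]; Sync=day 6 in [day 6,day 6]; Design=day 2 in [day 1,day 3]; Refactor=day 4 in [day 2,day 6]; Scope=day 3 in [day 2,day 6]; max 1 per day (cap 1).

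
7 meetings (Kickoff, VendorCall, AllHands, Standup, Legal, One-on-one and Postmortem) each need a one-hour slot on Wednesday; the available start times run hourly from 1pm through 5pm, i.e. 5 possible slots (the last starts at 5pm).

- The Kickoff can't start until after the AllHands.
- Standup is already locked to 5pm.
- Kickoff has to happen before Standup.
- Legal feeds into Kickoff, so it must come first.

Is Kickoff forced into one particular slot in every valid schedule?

No

Kickoff can be 2pm (e.g. VendorCall -> 1pm; One-on-one -> 1pm; Legal -> 1pm; AllHands -> 1pm; Kickoff -> 2pm; Postmortem -> 1pm; Standup -> 5pm) or 3pm (e.g. Kickoff -> 3pm; One-on-one -> 1pm; VendorCall -> 1pm; Postmortem -> 1pm; Legal -> 1pm; Standup -> 5pm; AllHands -> 1pm).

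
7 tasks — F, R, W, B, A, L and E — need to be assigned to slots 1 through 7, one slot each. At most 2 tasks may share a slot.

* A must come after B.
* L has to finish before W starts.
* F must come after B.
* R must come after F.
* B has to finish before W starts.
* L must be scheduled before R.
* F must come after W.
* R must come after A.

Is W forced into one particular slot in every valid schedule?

No

W can be 2 (e.g. L -> 1, W -> 2, R -> 4, F -> 3, B -> 1, E -> 3, A -> 2) or 3 (e.g. E in 2; A in 2; F in 4; B in 1; W in 3; L in 1; R in 5).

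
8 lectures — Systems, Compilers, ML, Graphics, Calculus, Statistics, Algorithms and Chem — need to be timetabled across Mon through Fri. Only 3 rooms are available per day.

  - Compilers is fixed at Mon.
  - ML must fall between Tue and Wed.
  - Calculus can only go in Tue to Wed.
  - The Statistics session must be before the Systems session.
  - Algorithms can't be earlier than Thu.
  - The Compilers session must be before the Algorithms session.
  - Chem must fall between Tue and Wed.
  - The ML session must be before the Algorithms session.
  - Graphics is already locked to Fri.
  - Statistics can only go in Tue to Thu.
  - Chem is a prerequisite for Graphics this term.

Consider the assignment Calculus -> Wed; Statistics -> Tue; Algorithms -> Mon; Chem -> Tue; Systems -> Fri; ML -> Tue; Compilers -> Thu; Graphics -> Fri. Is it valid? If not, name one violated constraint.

Invalid. The Compilers session must be before the Algorithms session.

The ML session must be before the Algorithms session — violated.
The Statistics session must be before the Systems session — holds.
Chem must fall between Tue and Wed — holds.
ML must fall between Tue and Wed — holds.
The Compilers session must be before the Algorithms session — violated.
Only 3 rooms are available per day — holds.
Graphics is already locked to Fri — holds.
Calculus can only go in Tue to Wed — holds.
Algorithms can't be earlier than Thu — violated.
Statistics can only go in Tue to Thu — holds.
Chem is a prerequisite for Graphics this term — holds.
Compilers is fixed at Mon — violated.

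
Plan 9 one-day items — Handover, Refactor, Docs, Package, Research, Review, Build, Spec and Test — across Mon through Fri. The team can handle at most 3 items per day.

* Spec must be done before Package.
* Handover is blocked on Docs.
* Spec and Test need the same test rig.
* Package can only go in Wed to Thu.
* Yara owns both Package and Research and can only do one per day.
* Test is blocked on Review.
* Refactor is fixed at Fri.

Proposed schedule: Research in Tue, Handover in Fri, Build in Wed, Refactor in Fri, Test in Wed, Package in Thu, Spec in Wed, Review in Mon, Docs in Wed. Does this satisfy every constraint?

Invalid. The team can handle at most 3 items per day.

Spec and Test need the same test rig — violated.
Handover is blocked on Docs — holds.
Package can only go in Wed to Thu — holds.
Test is blocked on Review — holds.
Yara owns both Package and Research and can only do one per day — holds.
Refactor is fixed at Fri — holds.
Spec must be done before Package — holds.
The team can handle at most 3 items per day — violated.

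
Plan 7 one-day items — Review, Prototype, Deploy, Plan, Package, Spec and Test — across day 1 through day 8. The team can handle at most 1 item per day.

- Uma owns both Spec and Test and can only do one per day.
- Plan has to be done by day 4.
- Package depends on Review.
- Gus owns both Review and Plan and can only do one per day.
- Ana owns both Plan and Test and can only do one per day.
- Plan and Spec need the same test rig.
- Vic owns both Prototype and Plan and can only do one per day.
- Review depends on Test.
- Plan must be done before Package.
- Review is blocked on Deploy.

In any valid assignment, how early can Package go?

Precedence pushes Package to at least day 3.
Package at day 5 is achievable: Review in day 4; Package in day 5; Spec in day 7; Plan in day 1; Prototype in day 6; Test in day 3; Deploy in day 2.
Nothing earlier works — the conflict and capacity constraints rule out every day before day 5.

day 5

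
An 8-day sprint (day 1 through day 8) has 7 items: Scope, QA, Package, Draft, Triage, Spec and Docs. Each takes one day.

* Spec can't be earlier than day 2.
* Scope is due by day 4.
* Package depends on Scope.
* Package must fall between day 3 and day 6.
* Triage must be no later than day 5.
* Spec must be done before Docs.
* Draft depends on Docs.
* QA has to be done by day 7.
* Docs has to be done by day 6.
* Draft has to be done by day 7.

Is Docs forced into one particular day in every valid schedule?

Docs can be day 3 (e.g. Docs -> day 3, Draft -> day 4, Spec -> day 2, Scope -> day 1, Triage -> day 1, QA -> day 1, Package -> day 3) or day 4 (e.g. Scope -> day 1; Docs -> day 4; Draft -> day 5; Spec -> day 2; Package -> day 3; Triage -> day 1; QA -> day 1).

No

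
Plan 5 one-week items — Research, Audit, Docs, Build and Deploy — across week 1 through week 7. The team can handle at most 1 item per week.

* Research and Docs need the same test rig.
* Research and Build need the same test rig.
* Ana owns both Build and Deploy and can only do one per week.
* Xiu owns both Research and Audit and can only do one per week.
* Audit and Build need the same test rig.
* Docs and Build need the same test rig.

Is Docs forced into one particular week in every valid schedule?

Docs can be week 1 (e.g. Build in week 4, Audit in week 3, Research in week 2, Docs in week 1, Deploy in week 5) or week 2 (e.g. Deploy in week 5; Docs in week 2; Research in week 1; Build in week 4; Audit in week 3).

No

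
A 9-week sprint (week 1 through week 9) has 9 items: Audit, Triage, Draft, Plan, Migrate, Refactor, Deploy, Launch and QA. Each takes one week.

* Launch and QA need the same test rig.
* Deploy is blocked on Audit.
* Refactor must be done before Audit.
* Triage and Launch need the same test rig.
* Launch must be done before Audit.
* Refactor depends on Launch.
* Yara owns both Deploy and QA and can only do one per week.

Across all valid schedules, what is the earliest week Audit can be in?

week 3

Precedence pushes Audit to at least week 3; downstream work caps Audit at week 8.
Audit at week 3 is achievable: Launch -> week 1; Refactor -> week 2; Audit -> week 3; QA -> week 2; Migrate -> week 1; Plan -> week 1; Triage -> week 2; Deploy -> week 4; Draft -> week 1.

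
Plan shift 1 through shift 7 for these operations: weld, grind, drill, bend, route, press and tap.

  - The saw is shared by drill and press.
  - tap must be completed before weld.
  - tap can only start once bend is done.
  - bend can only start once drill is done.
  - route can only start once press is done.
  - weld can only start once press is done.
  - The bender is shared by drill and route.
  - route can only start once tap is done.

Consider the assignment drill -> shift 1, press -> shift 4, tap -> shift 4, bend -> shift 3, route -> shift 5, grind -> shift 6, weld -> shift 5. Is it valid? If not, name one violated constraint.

bend can only start once drill is done — holds.
weld can only start once press is done — holds.
route can only start once press is done — holds.
The bender is shared by drill and route — holds.
tap must be completed before weld — holds.
The saw is shared by drill and press — holds.
route can only start once tap is done — holds.
tap can only start once bend is done — holds.

Valid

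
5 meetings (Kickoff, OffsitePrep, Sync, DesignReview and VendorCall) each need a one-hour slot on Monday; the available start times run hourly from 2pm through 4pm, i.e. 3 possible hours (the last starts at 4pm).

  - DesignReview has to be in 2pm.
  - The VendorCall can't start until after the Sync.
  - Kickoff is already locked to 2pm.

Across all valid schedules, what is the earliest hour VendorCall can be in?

Precedence pushes VendorCall to at least 3pm.
VendorCall at 3pm is achievable: DesignReview=2pm; Sync=2pm; OffsitePrep=2pm; Kickoff=2pm; VendorCall=3pm.

3pm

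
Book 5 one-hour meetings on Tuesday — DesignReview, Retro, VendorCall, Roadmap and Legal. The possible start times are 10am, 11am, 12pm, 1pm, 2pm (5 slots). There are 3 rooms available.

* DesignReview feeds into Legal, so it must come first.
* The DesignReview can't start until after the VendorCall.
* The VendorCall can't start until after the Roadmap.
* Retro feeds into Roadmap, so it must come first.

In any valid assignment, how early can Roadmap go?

Precedence pushes Roadmap to at least 11am; downstream work caps Roadmap at 11am.
Roadmap at 11am is achievable: VendorCall in 12pm; Legal in 2pm; Retro in 10am; DesignReview in 1pm; Roadmap in 11am.

11am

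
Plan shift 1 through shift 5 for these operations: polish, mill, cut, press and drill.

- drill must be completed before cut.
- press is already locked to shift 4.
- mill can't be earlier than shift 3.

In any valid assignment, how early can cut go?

Precedence pushes cut to at least shift 2.
cut at shift 2 is achievable: press=shift 4, drill=shift 1, polish=shift 1, mill=shift 3, cut=shift 2.

shift 2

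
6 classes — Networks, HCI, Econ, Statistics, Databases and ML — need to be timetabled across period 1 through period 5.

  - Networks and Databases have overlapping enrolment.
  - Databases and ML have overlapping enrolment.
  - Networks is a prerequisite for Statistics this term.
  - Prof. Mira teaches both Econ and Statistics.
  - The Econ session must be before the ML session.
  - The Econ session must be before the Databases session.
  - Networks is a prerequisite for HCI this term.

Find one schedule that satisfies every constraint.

Statistics=period 2, Databases=period 2, ML=period 3, HCI=period 2, Networks=period 1, Econ=period 1

Checking: Econ(period 1) before Databases(period 2); Networks(period 1) before Statistics(period 2); Networks(period 1) before HCI(period 2); Econ(period 1) before ML(period 3); Networks(period 1) != Databases(period 2); Databases(period 2) != ML(period 3); Econ(period 1) != Statistics(period 2).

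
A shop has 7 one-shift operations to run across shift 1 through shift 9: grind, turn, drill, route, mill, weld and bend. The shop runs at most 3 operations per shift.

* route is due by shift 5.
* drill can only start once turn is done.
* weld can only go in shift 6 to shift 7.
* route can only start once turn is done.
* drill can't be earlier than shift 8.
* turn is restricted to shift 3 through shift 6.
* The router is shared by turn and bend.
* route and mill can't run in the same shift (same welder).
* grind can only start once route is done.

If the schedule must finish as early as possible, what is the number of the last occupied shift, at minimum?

8

The precedence chain requires at least 3 distinct shifts.
With at most 3 per shift and 7 operations, at least 3 shifts are needed.
drill can't be placed before shift 8, so the schedule must run through at least shift 8.
8 works (last occupied shift: shift 8): for example bend -> shift 1, weld -> shift 6, drill -> shift 8, route -> shift 4, mill -> shift 1, turn -> shift 3, grind -> shift 5.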